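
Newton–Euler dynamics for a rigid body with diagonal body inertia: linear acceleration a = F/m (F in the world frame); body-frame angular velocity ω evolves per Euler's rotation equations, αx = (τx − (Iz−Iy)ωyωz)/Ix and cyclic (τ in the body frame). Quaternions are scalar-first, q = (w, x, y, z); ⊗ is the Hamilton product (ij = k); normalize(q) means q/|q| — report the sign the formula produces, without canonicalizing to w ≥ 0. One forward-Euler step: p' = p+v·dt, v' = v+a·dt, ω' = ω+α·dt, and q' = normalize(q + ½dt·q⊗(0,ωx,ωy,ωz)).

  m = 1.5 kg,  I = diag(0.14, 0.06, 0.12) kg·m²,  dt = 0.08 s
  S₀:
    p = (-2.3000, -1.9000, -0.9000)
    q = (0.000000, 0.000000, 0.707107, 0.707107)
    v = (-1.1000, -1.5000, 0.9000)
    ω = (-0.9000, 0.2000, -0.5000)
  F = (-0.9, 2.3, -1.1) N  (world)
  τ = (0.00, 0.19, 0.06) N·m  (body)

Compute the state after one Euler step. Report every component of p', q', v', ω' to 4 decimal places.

p' = (-2.3880, -2.0200, -0.8280)
q' = (0.0085, -0.0198, 0.6811, 0.7319)
v' = (-1.1480, -1.3773, 0.8413)
ω' = (-0.8966, 0.4413, -0.4696)

new position p' = (-2.3880, -2.0200, -0.8280)
new velocity v' = (-1.1480, -1.3773, 0.8413)
α = I⁻¹(τ − ω×Iω) = (0.0429, 3.0167, 0.3800)
ω + α·dt = (-0.8966, 0.4413, -0.4696)
2q̇ = q⊗(0,ω) = (0.2121321, -0.4949749, -0.6363963, 0.6363963)
updated quaternion q' = (0.0085, -0.0198, 0.6811, 0.7319)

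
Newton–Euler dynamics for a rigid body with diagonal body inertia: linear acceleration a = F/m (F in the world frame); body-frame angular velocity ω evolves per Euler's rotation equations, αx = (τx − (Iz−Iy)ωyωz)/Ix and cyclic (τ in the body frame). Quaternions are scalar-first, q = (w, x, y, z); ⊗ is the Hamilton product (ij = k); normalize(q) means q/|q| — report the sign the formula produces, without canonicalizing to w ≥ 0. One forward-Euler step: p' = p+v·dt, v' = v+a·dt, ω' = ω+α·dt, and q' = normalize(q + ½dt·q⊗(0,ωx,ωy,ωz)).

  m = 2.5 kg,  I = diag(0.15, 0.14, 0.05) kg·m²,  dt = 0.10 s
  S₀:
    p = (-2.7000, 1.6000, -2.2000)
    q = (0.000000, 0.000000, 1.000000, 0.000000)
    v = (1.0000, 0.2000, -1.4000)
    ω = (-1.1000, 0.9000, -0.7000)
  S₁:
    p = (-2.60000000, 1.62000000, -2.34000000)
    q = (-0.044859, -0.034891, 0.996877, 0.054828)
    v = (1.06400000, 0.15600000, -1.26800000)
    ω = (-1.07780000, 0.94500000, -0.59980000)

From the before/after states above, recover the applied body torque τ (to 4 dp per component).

τ = (0.0900, 0.1400, 0.0600)

Δω = ω₁−ω₀ = (0.02220000, 0.04500000, 0.10020000)
precession coupling = (0.0567, 0.0770, 0.0099)
τ = I·(Δω/dt) + ω₀×(Iω₀) = (0.0900, 0.1400, 0.0600)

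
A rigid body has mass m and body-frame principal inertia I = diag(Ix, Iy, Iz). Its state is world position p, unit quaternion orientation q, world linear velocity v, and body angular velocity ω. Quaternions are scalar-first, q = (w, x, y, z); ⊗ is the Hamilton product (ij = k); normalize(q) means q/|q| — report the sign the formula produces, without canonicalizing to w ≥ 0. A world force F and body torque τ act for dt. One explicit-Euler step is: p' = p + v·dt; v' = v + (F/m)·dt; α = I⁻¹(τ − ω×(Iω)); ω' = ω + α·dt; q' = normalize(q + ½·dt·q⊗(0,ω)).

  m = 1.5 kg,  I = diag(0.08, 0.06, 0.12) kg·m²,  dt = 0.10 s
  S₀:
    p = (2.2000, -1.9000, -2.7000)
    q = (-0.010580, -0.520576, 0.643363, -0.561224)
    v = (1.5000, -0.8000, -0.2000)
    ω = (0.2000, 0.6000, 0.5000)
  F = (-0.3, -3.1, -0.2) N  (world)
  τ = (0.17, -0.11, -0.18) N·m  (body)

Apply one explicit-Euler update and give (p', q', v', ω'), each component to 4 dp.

a = F/m = (-0.2000, -2.0667, -0.1333)
p' = p + v·dt = (2.3500, -1.9800, -2.7200)
v + (F/m)dt = (1.4800, -1.0067, -0.2133)
gyro term ω×Iω = (0.0180, -0.0040, -0.0024)
angular accel α = (1.9000, -1.7667, -1.4800)
new body rate ω' = (0.3900, 0.4233, 0.3520)
q⊗(0,ω) = (-0.0012906, 0.6562999, 0.1416952, -0.4463082)
q' = normalize(q + ½dt·q⊗(0,ω)) = (-0.0106, -0.4874, 0.6499, -0.5831)

p' = (2.3500, -1.9800, -2.7200)
q' = (-0.0106, -0.4874, 0.6499, -0.5831)
v' = (1.4800, -1.0067, -0.2133)
ω' = (0.3900, 0.4233, 0.3520)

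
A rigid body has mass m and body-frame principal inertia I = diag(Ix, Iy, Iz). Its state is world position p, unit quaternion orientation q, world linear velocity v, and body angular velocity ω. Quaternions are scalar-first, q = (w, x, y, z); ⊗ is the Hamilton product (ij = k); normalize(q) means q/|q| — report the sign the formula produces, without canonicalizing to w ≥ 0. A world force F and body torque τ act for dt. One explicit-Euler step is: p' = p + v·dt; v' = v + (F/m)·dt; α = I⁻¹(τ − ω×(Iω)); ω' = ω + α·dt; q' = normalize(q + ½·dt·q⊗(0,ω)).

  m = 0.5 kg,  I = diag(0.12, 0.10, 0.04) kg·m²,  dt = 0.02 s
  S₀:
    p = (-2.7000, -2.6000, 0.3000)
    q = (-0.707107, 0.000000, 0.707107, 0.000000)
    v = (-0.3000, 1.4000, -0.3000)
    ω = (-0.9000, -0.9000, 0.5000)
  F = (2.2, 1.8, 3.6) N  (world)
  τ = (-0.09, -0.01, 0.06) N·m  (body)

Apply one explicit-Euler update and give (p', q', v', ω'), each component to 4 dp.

gyro term ω×Iω = (0.0270, -0.0360, -0.0162)
angular accel α = (-0.9750, 0.2600, 1.9050)
ω + α·dt = (-0.9195, -0.8948, 0.5381)
2q̇ = q⊗(0,ω) = (0.6363963, 0.9899498, 0.6363963, 0.2828428)
updated quaternion q' = (-0.7007, 0.0099, 0.7134, 0.0028)
p' = p + v·dt = (-2.7060, -2.5720, 0.2940)
new velocity v' = (-0.2120, 1.4720, -0.1560)

p' = (-2.7060, -2.5720, 0.2940)
q' = (-0.7007, 0.0099, 0.7134, 0.0028)
v' = (-0.2120, 1.4720, -0.1560)
ω' = (-0.9195, -0.8948, 0.5381)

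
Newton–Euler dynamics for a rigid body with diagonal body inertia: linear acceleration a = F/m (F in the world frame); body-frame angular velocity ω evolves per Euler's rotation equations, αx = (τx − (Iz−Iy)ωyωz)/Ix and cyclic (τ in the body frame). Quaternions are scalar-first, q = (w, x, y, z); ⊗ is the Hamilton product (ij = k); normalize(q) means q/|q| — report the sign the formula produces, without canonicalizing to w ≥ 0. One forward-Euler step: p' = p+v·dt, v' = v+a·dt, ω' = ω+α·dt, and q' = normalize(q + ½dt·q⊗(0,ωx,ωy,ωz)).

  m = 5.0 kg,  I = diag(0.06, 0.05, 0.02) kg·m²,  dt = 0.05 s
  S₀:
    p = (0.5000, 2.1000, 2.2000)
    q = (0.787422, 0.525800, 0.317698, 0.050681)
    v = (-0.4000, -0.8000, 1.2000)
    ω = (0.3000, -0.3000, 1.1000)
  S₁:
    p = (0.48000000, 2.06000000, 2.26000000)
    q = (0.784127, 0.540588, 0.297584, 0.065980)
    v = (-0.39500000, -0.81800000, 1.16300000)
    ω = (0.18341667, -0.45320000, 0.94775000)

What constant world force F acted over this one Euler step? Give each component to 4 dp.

F = (0.5000, -1.8000, -3.7000)

velocity change Δv = (0.00500000, -0.01800000, -0.03700000)
applied force F = (0.5000, -1.8000, -3.7000)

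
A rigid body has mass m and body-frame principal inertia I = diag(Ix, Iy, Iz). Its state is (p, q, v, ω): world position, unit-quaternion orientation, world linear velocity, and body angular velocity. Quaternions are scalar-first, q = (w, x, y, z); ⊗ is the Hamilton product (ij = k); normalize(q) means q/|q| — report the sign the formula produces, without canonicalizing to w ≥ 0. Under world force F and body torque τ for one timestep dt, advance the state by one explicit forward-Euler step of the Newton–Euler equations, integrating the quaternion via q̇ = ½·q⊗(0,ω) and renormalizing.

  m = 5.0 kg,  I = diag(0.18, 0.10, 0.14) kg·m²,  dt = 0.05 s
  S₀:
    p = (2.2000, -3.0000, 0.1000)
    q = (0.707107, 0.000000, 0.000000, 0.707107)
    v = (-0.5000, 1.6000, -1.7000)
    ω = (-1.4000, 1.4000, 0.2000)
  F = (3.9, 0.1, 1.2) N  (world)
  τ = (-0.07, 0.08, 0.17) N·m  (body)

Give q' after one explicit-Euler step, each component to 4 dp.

q⊗(0,ω) = (-0.1414214, -1.9798996, 0.0000000, 0.1414214)
updated quaternion q' = (0.7027, -0.0494, 0.0000, 0.7098)

q' = (0.7027, -0.0494, 0.0000, 0.7098)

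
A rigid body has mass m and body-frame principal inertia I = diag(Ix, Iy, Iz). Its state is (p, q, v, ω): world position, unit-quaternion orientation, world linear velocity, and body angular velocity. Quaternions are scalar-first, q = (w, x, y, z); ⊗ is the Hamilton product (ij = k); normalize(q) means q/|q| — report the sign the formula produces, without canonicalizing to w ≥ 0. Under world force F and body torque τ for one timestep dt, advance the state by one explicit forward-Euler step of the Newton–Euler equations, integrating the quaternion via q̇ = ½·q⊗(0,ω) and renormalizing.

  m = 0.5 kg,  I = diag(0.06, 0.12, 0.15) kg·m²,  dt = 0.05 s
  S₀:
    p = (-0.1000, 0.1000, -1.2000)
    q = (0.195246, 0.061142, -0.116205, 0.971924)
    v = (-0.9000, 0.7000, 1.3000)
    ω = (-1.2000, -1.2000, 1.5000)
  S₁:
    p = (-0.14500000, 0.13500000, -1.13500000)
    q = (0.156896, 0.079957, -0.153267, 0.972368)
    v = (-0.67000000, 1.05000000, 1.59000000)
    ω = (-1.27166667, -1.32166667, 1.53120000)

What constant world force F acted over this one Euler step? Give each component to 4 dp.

F = (2.3000, 3.5000, 2.9000)

Δv = v₁−v₀ = (0.23000000, 0.35000000, 0.29000000)
applied force F = (2.3000, 3.5000, 2.9000)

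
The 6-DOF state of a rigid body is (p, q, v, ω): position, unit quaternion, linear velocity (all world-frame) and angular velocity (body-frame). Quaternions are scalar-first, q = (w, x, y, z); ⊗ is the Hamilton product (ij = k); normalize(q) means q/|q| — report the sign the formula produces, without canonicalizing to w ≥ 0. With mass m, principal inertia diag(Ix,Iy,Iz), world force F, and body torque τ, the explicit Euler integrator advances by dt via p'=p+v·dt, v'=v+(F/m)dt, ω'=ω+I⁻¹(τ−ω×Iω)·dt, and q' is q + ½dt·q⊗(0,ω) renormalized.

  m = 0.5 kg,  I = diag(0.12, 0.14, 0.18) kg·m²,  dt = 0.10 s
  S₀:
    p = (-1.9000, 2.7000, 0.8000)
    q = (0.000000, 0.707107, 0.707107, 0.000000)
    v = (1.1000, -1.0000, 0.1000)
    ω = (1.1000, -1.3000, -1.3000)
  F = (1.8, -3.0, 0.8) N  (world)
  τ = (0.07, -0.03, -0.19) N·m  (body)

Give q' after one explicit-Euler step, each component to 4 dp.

q' = (0.0070, 0.6574, 0.7488, -0.0844)

Hamilton product q⊗(0,ω) = (0.1414214, -0.9192391, 0.9192391, -1.6970568)
q' = normalize(q + ½dt·q⊗(0,ω)) = (0.0070, 0.6574, 0.7488, -0.0844)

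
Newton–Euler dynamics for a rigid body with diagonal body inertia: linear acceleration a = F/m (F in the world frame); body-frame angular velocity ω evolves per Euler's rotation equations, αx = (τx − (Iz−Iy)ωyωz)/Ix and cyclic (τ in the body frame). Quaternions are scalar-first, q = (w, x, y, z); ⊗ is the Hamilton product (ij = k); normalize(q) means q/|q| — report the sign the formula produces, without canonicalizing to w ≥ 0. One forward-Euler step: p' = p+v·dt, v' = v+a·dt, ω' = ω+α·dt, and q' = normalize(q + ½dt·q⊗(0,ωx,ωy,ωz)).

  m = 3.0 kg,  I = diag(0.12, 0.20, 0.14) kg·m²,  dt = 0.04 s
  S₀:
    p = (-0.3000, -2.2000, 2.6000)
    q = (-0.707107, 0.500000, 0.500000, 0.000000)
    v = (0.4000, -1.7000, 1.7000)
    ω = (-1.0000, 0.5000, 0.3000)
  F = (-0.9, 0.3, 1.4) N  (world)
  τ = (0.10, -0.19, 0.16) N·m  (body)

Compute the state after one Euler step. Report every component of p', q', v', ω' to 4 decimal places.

new position p' = (-0.2840, -2.2680, 2.6680)
new velocity v' = (0.3880, -1.6960, 1.7187)
angular accel α = (0.9083, -0.9800, 1.4286)
ω + α·dt = (-0.9637, 0.4608, 0.3571)
2q̇ = q⊗(0,ω) = (0.2500000, 0.8571070, -0.5035535, 0.5378679)
updated quaternion q' = (-0.7019, 0.5170, 0.4898, 0.0108)

p' = (-0.2840, -2.2680, 2.6680)
q' = (-0.7019, 0.5170, 0.4898, 0.0108)
v' = (0.3880, -1.6960, 1.7187)
ω' = (-0.9637, 0.4608, 0.3571)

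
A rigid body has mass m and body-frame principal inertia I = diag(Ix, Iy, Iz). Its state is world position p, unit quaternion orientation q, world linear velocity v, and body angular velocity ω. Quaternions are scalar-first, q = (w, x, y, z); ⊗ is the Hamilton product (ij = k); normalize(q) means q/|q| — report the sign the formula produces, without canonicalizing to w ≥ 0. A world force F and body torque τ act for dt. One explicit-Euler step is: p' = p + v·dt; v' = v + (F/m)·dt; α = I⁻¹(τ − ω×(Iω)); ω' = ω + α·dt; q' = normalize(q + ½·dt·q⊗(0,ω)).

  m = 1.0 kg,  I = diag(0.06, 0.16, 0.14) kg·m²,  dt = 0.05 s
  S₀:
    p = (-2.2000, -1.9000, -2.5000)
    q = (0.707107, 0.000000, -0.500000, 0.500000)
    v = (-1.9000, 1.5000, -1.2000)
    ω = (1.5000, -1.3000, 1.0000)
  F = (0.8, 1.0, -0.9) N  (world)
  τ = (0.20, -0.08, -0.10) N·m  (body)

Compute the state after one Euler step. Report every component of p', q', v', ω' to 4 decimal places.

precession coupling ω×(Iω) = (0.0260, -0.1200, -0.1950)
(τ − ω×Iω)/I = (2.9000, 0.2500, 0.6786)
ω' = ω + α·dt = (1.6450, -1.2875, 1.0339)
2q̇ = q⊗(0,ω) = (-1.1500000, 1.2106605, -0.1692391, 1.4571070)
q + ½dt·q⊗(0,ω), renormalized = (0.6773, 0.0302, -0.5035, 0.5356)
a = (0.8000, 1.0000, -0.9000)
p' = p + v·dt = (-2.2950, -1.8250, -2.5600)
new velocity v' = (-1.8600, 1.5500, -1.2450)

p' = (-2.2950, -1.8250, -2.5600)
q' = (0.6773, 0.0302, -0.5035, 0.5356)
v' = (-1.8600, 1.5500, -1.2450)
ω' = (1.6450, -1.2875, 1.0339)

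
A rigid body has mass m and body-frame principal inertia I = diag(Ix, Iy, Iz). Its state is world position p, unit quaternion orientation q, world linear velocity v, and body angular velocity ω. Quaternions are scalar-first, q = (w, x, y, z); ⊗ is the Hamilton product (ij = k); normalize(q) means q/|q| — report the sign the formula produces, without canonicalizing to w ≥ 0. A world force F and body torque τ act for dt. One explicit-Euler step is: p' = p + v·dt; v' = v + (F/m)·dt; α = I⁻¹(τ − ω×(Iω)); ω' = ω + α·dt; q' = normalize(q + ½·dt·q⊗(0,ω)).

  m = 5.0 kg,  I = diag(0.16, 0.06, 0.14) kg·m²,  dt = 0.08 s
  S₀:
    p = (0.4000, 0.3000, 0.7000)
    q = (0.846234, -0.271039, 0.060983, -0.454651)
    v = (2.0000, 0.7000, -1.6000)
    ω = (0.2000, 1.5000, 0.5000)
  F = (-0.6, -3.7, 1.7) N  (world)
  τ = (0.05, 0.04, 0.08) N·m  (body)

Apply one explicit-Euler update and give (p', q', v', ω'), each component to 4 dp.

a = F/m = (-0.1200, -0.7400, 0.3400)
p + v·dt = (0.5600, 0.3560, 0.5720)
v' = v + a·dt = (1.9904, 0.6408, -1.5728)
α = I⁻¹(τ − ω×Iω) = (-0.0625, 0.6333, 0.7857)
new body rate ω' = (0.1950, 1.5507, 0.5629)
2q̇ = q⊗(0,ω) = (0.1900588, 0.8817148, 1.3139403, 0.0043619)
updated quaternion q' = (0.8521, -0.2353, 0.1133, -0.4536)

p' = (0.5600, 0.3560, 0.5720)
q' = (0.8521, -0.2353, 0.1133, -0.4536)
v' = (1.9904, 0.6408, -1.5728)
ω' = (0.1950, 1.5507, 0.5629)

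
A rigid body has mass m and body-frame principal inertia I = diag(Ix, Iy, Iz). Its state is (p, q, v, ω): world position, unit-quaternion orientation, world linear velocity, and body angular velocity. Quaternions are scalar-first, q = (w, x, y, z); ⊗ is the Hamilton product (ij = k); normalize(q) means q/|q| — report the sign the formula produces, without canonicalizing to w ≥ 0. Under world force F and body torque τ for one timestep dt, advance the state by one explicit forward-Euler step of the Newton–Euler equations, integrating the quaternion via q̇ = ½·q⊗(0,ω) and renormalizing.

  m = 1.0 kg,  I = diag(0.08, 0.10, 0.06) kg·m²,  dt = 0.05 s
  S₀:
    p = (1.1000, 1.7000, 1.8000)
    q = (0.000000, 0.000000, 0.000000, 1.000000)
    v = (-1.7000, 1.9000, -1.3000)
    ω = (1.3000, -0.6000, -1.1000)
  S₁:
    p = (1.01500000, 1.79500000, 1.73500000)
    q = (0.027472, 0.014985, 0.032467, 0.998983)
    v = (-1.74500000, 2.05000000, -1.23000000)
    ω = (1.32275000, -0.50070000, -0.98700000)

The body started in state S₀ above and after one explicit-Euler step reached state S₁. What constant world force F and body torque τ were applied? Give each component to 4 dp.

velocity change Δv = (-0.04500000, 0.15000000, 0.07000000)
applied force F = (-0.9000, 3.0000, 1.4000)
rate change Δω = (0.02275000, 0.09930000, 0.11300000)
I·α + gyro = (0.0100, 0.1700, 0.1200)

F = (-0.9000, 3.0000, 1.4000)
τ = (0.0100, 0.1700, 0.1200)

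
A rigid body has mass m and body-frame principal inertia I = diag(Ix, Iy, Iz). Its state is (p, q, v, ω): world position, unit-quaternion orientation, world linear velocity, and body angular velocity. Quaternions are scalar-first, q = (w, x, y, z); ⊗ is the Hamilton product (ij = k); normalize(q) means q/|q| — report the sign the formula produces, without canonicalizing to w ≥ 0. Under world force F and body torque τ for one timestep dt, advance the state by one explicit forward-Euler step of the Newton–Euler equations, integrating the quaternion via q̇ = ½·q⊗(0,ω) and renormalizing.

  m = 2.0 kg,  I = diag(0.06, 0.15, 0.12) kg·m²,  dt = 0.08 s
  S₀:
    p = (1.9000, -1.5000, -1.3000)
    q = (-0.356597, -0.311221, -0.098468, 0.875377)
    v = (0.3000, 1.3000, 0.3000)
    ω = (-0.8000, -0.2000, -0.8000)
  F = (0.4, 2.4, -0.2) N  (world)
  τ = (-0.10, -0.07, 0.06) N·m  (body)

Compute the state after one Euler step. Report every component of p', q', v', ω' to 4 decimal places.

p' = (1.9240, -1.3960, -1.2760)
q' = (-0.3390, -0.2894, -0.1334, 0.8852)
v' = (0.3160, 1.3960, 0.2920)
ω' = (-0.9269, -0.2169, -0.7696)

new position p' = (1.9240, -1.3960, -1.2760)
v' = v + a·dt = (0.3160, 1.3960, 0.2920)
ω×(Iω) gyroscopic = (-0.0048, -0.0384, 0.0144)
α = I⁻¹(τ − ω×Iω) = (-1.5867, -0.2107, 0.3800)
ω + α·dt = (-0.9269, -0.2169, -0.7696)
Hamilton product q⊗(0,ω) = (0.4316312, 0.5391274, -0.8779590, 0.2687474)
q + ½dt·q⊗(0,ω), renormalized = (-0.3390, -0.2894, -0.1334, 0.8852)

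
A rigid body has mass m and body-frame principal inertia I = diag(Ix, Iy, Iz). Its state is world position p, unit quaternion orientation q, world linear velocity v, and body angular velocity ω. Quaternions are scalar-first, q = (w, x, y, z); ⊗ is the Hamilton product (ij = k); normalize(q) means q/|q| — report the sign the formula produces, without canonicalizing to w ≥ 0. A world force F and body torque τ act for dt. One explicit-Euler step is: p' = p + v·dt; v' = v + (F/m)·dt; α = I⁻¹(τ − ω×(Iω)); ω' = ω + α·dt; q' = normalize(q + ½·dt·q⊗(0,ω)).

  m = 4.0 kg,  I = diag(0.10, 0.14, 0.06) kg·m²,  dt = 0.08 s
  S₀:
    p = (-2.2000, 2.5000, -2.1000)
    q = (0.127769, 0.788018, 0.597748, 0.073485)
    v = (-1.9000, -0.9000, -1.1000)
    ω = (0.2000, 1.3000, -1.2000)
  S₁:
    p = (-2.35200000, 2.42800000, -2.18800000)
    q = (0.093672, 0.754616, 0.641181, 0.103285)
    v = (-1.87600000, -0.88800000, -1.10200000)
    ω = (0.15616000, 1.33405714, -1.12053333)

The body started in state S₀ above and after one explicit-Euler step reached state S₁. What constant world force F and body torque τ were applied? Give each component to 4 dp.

F = (1.2000, 0.6000, -0.1000)
τ = (0.0700, 0.0500, 0.0700)

v₁ − v₀ = (0.02400000, 0.01200000, -0.00200000)
applied force F = (1.2000, 0.6000, -0.1000)
Δω = ω₁−ω₀ = (-0.04384000, 0.03405714, 0.07946667)
precession coupling = (0.1248, -0.0096, 0.0104)
I·α + gyro = (0.0700, 0.0500, 0.0700)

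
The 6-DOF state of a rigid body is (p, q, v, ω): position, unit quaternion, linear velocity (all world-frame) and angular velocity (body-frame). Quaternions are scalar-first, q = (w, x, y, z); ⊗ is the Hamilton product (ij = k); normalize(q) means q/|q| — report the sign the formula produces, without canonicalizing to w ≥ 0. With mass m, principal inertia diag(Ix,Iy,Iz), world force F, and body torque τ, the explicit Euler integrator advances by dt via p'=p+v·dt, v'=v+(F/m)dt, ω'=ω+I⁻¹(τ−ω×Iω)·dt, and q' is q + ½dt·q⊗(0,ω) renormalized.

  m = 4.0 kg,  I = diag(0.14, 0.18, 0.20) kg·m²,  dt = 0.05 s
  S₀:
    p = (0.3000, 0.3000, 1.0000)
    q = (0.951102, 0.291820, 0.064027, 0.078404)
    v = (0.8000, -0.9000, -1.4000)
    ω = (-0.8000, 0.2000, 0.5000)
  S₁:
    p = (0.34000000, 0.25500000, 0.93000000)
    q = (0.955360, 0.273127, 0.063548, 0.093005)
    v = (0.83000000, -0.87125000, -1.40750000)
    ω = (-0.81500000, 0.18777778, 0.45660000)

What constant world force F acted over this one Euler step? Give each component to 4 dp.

Δv = v₁−v₀ = (0.03000000, 0.02875000, -0.00750000)
F = m·Δv/dt = (2.4000, 2.3000, -0.6000)

F = (2.4000, 2.3000, -0.6000)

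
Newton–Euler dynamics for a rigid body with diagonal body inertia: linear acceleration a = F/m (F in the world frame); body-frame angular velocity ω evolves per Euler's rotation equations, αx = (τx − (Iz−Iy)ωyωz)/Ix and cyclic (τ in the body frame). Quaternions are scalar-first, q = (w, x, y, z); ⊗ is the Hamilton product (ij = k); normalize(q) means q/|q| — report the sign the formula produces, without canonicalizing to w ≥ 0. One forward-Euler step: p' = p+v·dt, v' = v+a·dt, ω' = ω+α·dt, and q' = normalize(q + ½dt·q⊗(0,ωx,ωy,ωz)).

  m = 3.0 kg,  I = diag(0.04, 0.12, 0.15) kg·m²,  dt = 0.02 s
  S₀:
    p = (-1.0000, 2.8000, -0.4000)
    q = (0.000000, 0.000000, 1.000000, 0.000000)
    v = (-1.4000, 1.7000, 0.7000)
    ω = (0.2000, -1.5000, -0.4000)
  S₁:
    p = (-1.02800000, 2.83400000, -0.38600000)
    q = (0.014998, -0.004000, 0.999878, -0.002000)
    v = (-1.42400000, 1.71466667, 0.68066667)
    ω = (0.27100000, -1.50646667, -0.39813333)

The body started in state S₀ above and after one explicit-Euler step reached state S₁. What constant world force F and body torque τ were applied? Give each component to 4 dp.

F = (-3.6000, 2.2000, -2.9000)
τ = (0.1600, -0.0300, -0.0100)

Δω = ω₁−ω₀ = (0.07100000, -0.00646667, 0.00186667)
precession coupling = (0.0180, 0.0088, -0.0240)
τ = I·(Δω/dt) + ω₀×(Iω₀) = (0.1600, -0.0300, -0.0100)
velocity change Δv = (-0.02400000, 0.01466667, -0.01933333)
applied force F = (-3.6000, 2.2000, -2.9000)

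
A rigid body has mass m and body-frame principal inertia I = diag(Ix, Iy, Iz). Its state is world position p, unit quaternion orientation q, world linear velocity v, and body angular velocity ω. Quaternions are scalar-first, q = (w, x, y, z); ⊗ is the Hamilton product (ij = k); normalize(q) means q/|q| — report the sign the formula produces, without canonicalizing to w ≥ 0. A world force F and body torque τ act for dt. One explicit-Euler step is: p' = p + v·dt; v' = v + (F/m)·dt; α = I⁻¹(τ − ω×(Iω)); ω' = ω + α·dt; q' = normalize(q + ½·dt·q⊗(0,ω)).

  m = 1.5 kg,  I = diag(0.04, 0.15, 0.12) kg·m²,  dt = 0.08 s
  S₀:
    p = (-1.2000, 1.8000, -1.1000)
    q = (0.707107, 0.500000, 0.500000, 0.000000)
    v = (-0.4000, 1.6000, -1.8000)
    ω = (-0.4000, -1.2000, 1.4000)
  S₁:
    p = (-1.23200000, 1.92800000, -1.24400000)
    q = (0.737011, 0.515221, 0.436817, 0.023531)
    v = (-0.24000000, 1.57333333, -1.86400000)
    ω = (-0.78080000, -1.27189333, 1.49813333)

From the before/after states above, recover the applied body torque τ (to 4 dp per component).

ω₁ − ω₀ = (-0.38080000, -0.07189333, 0.09813333)
gyro term ω₀×Iω₀ = (0.0504, 0.0448, 0.0528)
applied torque τ = (-0.1400, -0.0900, 0.2000)

τ = (-0.1400, -0.0900, 0.2000)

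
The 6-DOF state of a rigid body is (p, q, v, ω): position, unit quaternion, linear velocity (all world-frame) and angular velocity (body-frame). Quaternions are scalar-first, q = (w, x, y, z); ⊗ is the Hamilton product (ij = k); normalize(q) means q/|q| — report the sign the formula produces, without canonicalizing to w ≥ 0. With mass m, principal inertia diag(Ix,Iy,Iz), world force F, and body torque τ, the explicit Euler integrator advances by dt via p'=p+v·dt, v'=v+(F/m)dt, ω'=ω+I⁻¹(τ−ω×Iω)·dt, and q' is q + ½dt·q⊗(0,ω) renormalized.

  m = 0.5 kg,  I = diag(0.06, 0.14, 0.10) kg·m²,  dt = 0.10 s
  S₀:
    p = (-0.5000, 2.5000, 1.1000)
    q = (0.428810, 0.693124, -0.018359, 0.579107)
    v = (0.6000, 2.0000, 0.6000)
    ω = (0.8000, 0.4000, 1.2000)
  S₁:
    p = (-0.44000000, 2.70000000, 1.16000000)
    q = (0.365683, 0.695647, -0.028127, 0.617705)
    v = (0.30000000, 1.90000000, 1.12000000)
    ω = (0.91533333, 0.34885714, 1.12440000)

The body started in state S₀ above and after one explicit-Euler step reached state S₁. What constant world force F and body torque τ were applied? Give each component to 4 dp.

v₁ − v₀ = (-0.30000000, -0.10000000, 0.52000000)
F = m·Δv/dt = (-1.5000, -0.5000, 2.6000)
Δω = ω₁−ω₀ = (0.11533333, -0.05114286, -0.07560000)
ω₀×(Iω₀) = (-0.0192, -0.0384, 0.0256)
applied torque τ = (0.0500, -0.1100, -0.0500)

F = (-1.5000, -0.5000, 2.6000)
τ = (0.0500, -0.1100, -0.0500)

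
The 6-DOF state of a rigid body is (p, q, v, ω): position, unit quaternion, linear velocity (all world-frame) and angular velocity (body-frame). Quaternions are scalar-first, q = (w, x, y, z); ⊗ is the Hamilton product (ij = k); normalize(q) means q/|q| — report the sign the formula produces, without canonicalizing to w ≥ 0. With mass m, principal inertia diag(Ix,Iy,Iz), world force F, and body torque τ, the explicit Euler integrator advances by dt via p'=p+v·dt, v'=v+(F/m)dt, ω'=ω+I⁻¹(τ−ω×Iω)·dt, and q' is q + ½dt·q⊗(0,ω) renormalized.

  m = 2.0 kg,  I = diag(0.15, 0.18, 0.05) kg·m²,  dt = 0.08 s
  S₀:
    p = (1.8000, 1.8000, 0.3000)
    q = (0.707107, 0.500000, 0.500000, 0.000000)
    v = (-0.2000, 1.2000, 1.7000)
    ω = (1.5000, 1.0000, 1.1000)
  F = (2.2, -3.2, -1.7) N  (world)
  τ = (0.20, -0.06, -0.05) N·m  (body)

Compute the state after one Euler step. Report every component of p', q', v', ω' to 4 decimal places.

p' = (1.7840, 1.8960, 0.4360)
q' = (0.6548, 0.5624, 0.5045, 0.0210)
v' = (-0.1120, 1.0720, 1.6320)
ω' = (1.6829, 0.9000, 0.9480)

α = I⁻¹(τ − ω×Iω) = (2.2867, -1.2500, -1.9000)
ω + α·dt = (1.6829, 0.9000, 0.9480)
2q̇ = q⊗(0,ω) = (-1.2500000, 1.6106605, 0.1571070, 0.5278177)
q + ½dt·q⊗(0,ω), renormalized = (0.6548, 0.5624, 0.5045, 0.0210)
a = (1.1000, -1.6000, -0.8500)
new position p' = (1.7840, 1.8960, 0.4360)
v + (F/m)dt = (-0.1120, 1.0720, 1.6320)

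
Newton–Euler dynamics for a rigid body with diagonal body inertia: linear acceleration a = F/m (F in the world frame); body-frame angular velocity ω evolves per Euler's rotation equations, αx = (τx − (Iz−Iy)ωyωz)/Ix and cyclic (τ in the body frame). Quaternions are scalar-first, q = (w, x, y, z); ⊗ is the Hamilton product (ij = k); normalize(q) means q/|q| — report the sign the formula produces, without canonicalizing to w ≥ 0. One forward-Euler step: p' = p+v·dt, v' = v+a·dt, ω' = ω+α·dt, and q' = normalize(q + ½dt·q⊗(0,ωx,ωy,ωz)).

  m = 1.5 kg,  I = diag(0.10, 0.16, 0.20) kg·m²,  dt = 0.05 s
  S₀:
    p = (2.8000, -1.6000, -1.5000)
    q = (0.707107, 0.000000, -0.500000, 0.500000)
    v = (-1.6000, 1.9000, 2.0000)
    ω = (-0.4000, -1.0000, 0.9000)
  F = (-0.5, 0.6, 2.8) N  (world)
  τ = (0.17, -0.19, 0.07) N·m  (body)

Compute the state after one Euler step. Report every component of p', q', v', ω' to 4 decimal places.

p' = (2.7200, -1.5050, -1.4000)
q' = (0.6829, -0.0058, -0.5224, 0.5106)
v' = (-1.6167, 1.9200, 2.0933)
ω' = (-0.2970, -1.0706, 0.9115)

p + v·dt = (2.7200, -1.5050, -1.4000)
v' = v + a·dt = (-1.6167, 1.9200, 2.0933)
α = I⁻¹(τ − ω×Iω) = (2.0600, -1.4125, 0.2300)
new body rate ω' = (-0.2970, -1.0706, 0.9115)
q⊗(0,ω) = (-0.9500000, -0.2328428, -0.9071070, 0.4363963)
updated quaternion q' = (0.6829, -0.0058, -0.5224, 0.5106)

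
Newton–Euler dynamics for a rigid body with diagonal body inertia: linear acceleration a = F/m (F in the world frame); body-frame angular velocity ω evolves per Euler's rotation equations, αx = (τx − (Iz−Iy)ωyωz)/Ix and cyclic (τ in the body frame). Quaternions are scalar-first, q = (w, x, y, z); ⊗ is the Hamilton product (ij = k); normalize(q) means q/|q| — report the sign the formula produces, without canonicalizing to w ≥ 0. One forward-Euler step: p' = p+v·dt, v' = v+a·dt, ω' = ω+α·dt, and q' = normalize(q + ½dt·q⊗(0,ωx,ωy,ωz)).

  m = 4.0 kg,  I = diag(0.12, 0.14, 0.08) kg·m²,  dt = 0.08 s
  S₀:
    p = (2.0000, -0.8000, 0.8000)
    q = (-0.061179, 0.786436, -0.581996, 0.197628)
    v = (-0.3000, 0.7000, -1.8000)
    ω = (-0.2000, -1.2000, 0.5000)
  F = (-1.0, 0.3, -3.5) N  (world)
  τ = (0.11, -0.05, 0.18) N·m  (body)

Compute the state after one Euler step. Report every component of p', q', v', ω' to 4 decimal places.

p' = (1.9760, -0.7440, 0.6560)
q' = (-0.0867, 0.7837, -0.5955, 0.1538)
v' = (-0.3200, 0.7060, -1.8700)
ω' = (-0.1507, -1.2263, 0.6752)

angular accel α = (0.6167, -0.3286, 2.1900)
new body rate ω' = (-0.1507, -1.2263, 0.6752)
2q̇ = q⊗(0,ω) = (-0.6399220, -0.0416086, -0.3593288, -1.0907119)
q + ½dt·q⊗(0,ω), renormalized = (-0.0867, 0.7837, -0.5955, 0.1538)
p' = p + v·dt = (1.9760, -0.7440, 0.6560)
v + (F/m)dt = (-0.3200, 0.7060, -1.8700)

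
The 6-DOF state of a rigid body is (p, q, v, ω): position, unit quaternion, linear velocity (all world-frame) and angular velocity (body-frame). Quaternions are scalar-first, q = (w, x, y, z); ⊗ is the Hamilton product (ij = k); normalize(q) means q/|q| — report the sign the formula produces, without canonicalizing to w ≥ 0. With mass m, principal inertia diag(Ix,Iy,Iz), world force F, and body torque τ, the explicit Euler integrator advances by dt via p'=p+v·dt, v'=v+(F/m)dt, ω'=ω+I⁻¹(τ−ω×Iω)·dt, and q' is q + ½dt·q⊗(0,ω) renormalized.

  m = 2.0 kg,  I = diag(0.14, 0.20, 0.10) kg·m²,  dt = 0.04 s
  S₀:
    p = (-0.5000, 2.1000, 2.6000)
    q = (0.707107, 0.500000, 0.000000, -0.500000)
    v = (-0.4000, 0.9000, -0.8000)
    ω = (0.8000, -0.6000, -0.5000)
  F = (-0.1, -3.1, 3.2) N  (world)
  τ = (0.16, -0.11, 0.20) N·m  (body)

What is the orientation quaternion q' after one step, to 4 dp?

Hamilton product q⊗(0,ω) = (-0.6500000, 0.2656856, -0.5742642, -0.6535535)
q' = normalize(q + ½dt·q⊗(0,ω)) = (0.6939, 0.5052, -0.0115, -0.5129)

q' = (0.6939, 0.5052, -0.0115, -0.5129)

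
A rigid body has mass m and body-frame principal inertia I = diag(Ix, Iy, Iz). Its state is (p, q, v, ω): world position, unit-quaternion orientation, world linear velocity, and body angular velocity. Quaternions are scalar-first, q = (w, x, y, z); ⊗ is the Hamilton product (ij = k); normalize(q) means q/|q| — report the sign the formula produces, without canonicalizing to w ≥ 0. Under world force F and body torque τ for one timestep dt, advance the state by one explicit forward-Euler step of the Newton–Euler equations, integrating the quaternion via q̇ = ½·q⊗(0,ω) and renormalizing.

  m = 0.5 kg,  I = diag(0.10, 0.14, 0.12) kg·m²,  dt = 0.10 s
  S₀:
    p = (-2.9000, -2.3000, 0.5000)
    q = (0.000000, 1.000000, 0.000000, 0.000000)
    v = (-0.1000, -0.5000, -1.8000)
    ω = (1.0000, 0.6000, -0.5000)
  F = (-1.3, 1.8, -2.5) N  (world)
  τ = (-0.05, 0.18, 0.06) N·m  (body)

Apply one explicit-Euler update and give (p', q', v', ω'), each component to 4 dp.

ω×(Iω) gyroscopic = (0.0060, 0.0100, 0.0240)
α = I⁻¹(τ − ω×Iω) = (-0.5600, 1.2143, 0.3000)
ω' = ω + α·dt = (0.9440, 0.7214, -0.4700)
Hamilton product q⊗(0,ω) = (-1.0000000, 0.0000000, 0.5000000, 0.6000000)
q + ½dt·q⊗(0,ω), renormalized = (-0.0499, 0.9980, 0.0249, 0.0299)
new position p' = (-2.9100, -2.3500, 0.3200)
v' = v + a·dt = (-0.3600, -0.1400, -2.3000)

p' = (-2.9100, -2.3500, 0.3200)
q' = (-0.0499, 0.9980, 0.0249, 0.0299)
v' = (-0.3600, -0.1400, -2.3000)
ω' = (0.9440, 0.7214, -0.4700)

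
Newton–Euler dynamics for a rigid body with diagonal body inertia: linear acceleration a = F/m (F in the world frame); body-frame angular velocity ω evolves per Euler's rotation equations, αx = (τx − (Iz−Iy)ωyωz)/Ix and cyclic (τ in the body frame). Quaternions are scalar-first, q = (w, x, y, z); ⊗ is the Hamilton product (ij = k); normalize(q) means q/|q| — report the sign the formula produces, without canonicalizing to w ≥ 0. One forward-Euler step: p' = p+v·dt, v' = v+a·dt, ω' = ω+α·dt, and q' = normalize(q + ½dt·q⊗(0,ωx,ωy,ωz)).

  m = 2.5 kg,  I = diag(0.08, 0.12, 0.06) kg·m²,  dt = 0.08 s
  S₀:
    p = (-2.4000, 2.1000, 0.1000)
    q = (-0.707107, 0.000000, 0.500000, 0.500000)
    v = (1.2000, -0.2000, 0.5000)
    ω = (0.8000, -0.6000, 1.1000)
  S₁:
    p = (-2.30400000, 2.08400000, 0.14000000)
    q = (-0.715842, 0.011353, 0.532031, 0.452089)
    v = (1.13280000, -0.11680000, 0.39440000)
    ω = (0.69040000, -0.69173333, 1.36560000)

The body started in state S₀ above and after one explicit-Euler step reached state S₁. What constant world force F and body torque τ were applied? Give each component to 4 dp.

Δω = ω₁−ω₀ = (-0.10960000, -0.09173333, 0.26560000)
gyro term ω₀×Iω₀ = (0.0396, 0.0176, -0.0192)
applied torque τ = (-0.0700, -0.1200, 0.1800)
velocity change Δv = (-0.06720000, 0.08320000, -0.10560000)
m·(v₁−v₀)/dt = (-2.1000, 2.6000, -3.3000)

F = (-2.1000, 2.6000, -3.3000)
τ = (-0.0700, -0.1200, 0.1800)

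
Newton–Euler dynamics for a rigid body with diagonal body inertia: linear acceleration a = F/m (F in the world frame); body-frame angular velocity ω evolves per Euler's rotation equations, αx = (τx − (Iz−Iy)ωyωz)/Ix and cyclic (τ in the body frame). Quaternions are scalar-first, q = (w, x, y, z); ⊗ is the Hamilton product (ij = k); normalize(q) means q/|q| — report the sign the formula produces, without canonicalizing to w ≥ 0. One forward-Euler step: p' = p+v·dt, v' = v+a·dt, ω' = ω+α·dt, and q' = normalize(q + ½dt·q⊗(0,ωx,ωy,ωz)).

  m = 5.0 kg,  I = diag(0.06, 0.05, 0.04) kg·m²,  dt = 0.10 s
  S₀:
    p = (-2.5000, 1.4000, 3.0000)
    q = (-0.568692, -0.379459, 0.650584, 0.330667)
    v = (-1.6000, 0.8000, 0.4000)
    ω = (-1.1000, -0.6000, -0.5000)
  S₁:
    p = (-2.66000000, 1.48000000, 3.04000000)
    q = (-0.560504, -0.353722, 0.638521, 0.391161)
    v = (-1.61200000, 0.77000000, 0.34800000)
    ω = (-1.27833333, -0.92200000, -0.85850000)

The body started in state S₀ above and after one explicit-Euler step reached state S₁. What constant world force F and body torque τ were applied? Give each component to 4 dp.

F = (-0.6000, -1.5000, -2.6000)
τ = (-0.1100, -0.1500, -0.1500)

ω₁ − ω₀ = (-0.17833333, -0.32200000, -0.35850000)
gyro term ω₀×Iω₀ = (-0.0030, 0.0110, -0.0066)
τ = I·(Δω/dt) + ω₀×(Iω₀) = (-0.1100, -0.1500, -0.1500)
Δv = v₁−v₀ = (-0.01200000, -0.03000000, -0.05200000)
applied force F = (-0.6000, -1.5000, -2.6000)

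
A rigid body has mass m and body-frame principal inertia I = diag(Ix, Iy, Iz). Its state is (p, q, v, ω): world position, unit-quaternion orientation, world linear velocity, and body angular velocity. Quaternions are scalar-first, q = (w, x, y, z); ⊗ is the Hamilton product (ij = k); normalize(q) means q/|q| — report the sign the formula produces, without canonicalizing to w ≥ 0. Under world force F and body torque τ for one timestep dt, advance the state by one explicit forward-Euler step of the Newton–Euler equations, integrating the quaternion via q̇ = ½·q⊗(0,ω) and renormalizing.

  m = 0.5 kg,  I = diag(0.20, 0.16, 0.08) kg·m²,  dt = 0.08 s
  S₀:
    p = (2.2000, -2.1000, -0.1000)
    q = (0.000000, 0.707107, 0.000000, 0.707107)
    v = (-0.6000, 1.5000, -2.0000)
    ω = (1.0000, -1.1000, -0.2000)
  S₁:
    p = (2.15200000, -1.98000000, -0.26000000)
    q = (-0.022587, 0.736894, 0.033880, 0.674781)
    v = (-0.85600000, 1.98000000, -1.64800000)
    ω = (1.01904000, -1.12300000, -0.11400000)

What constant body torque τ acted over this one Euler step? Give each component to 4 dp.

Δω = ω₁−ω₀ = (0.01904000, -0.02300000, 0.08600000)
ω₀×(Iω₀) = (-0.0176, -0.0240, 0.0440)
I·α + gyro = (0.0300, -0.0700, 0.1300)

τ = (0.0300, -0.0700, 0.1300)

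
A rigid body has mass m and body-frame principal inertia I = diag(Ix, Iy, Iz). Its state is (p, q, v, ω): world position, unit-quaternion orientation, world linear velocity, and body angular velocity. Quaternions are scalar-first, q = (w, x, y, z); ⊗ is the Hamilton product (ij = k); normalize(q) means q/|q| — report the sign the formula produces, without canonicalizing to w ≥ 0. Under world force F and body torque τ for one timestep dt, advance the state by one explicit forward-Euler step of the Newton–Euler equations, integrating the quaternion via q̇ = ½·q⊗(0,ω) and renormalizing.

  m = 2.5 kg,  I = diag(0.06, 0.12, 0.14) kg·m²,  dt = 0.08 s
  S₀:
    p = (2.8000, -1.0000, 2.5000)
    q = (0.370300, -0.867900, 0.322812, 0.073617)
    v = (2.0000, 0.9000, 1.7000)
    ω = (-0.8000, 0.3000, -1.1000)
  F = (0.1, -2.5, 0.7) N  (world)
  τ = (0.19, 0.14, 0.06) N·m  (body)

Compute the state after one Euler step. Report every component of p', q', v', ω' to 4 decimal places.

p' = (2.9600, -0.9280, 2.6360)
q' = (0.3414, -0.8935, 0.2863, 0.0572)
v' = (2.0032, 0.8200, 1.7224)
ω' = (-0.5379, 0.4403, -1.0575)

p + v·dt = (2.9600, -0.9280, 2.6360)
new velocity v' = (2.0032, 0.8200, 1.7224)
precession coupling ω×(Iω) = (-0.0066, -0.0704, -0.0144)
angular accel α = (3.2767, 1.7533, 0.5314)
ω + α·dt = (-0.5379, 0.4403, -1.0575)
Hamilton product q⊗(0,ω) = (-0.7101849, -0.6734183, -0.9024936, -0.4094504)
q' = normalize(q + ½dt·q⊗(0,ω)) = (0.3414, -0.8935, 0.2863, 0.0572)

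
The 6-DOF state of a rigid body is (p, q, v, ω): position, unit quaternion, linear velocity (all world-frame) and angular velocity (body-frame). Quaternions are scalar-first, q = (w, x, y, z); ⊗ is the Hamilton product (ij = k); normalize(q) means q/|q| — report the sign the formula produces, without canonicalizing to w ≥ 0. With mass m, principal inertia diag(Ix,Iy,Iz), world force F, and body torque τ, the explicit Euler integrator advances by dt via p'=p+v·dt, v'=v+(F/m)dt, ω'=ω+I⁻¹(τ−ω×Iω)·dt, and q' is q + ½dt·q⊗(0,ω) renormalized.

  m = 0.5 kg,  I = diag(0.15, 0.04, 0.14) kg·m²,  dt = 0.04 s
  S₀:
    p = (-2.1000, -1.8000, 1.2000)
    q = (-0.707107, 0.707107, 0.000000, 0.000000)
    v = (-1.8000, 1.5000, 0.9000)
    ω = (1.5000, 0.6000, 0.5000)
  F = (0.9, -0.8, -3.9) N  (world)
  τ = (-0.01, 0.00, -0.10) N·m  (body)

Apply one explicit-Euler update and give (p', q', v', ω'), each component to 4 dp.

p' = (-2.1720, -1.7400, 1.2360)
q' = (-0.7279, 0.6855, -0.0155, 0.0014)
v' = (-1.7280, 1.4360, 0.5880)
ω' = (1.4893, 0.5925, 0.4997)

p' = p + v·dt = (-2.1720, -1.7400, 1.2360)
v' = v + a·dt = (-1.7280, 1.4360, 0.5880)
α = I⁻¹(τ − ω×Iω) = (-0.2667, -0.1875, -0.0071)
ω' = ω + α·dt = (1.4893, 0.5925, 0.4997)
Hamilton product q⊗(0,ω) = (-1.0606605, -1.0606605, -0.7778177, 0.0707107)
updated quaternion q' = (-0.7279, 0.6855, -0.0155, 0.0014)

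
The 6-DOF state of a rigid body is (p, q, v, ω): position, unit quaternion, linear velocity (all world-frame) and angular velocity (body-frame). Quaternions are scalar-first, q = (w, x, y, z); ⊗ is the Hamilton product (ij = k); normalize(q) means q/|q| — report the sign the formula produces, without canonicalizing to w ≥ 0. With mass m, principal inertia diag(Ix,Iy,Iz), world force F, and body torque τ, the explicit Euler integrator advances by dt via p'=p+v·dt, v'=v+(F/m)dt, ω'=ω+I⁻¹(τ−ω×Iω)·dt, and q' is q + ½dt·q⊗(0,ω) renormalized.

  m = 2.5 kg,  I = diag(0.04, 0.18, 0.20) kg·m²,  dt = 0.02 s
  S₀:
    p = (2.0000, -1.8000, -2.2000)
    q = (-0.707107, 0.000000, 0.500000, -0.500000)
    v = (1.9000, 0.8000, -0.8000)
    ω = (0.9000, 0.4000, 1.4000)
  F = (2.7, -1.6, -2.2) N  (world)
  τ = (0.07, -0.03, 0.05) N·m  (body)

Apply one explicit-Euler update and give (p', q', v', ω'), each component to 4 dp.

p' = (2.0380, -1.7840, -2.2160)
q' = (-0.7020, 0.0026, 0.4926, -0.5143)
v' = (1.9216, 0.7872, -0.8176)
ω' = (0.9294, 0.4191, 1.4000)

a = F/m = (1.0800, -0.6400, -0.8800)
p + v·dt = (2.0380, -1.7840, -2.2160)
v + (F/m)dt = (1.9216, 0.7872, -0.8176)
precession coupling ω×(Iω) = (0.0112, -0.2016, 0.0504)
(τ − ω×Iω)/I = (1.4700, 0.9533, -0.0020)
ω' = ω + α·dt = (0.9294, 0.4191, 1.4000)
q⊗(0,ω) = (0.5000000, 0.2636037, -0.7328428, -1.4399498)
updated quaternion q' = (-0.7020, 0.0026, 0.4926, -0.5143)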